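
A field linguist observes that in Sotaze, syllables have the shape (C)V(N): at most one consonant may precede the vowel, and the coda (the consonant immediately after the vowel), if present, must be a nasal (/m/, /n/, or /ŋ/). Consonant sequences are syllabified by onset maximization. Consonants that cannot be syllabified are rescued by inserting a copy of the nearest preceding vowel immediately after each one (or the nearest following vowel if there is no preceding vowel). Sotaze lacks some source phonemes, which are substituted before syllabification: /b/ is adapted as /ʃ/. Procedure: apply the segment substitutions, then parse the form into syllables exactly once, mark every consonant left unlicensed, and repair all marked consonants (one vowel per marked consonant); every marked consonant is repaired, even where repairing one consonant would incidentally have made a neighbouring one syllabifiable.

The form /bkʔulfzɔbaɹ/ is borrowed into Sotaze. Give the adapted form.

ʃukuʔulufuzɔʃaɹa

Substitution: /b/ → /ʃ/, giving /ʃkʔulfzɔʃaɹ/.
The consonants /ʃ/, /k/, /l/, /f/, /ɹ/ cannot be parsed into a legal (C)V(N) syllable (only a nasal (/m/, /n/, or /ŋ/) is licensed in coda position; onsets are limited to one consonant).
Epenthesis after each stranded consonant: /ʃ/ → /ʃu/, /k/ → /ku/, /l/ → /lu/, /f/ → /fu/, /ɹ/ → /ɹa/.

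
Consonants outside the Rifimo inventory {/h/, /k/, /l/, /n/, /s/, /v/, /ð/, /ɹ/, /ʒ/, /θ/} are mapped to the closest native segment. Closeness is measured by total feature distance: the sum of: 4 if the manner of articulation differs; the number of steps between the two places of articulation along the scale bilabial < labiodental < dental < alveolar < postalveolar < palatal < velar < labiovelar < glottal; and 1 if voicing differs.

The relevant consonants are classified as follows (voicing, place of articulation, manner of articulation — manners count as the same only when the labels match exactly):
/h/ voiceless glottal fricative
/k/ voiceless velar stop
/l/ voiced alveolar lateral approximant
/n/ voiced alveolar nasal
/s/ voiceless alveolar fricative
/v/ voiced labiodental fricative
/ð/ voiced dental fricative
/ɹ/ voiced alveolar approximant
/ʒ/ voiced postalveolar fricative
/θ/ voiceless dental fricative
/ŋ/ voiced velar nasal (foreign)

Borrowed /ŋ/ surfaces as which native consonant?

n

/n/ is closest: same manner (nasal), place distance 3 (velar→alveolar), same voicing; total 3. Next closest is /k/ at distance 5.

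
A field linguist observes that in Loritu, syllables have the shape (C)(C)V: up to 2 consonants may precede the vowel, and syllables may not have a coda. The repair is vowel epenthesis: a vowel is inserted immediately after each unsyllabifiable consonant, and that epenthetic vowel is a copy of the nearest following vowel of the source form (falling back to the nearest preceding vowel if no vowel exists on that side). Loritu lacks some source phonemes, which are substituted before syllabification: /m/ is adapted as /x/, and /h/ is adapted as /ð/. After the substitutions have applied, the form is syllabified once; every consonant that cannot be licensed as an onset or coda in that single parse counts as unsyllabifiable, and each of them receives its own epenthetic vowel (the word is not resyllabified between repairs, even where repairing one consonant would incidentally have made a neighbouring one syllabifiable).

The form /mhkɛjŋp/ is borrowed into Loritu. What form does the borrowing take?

xɛðkɛjɛŋɛpɛ

Substitution: /m/ → /x/, /h/ → /ð/, giving /xðkɛjŋp/.
Under (C)(C)V, the unsyllabifiable consonants are /x/, /j/, /ŋ/, /p/ (no codas are permitted; onsets may contain at most 2 consonants).
Epenthesis after each stranded consonant: /x/ → /xɛ/, /j/ → /jɛ/, /ŋ/ → /ŋɛ/, /p/ → /pɛ/.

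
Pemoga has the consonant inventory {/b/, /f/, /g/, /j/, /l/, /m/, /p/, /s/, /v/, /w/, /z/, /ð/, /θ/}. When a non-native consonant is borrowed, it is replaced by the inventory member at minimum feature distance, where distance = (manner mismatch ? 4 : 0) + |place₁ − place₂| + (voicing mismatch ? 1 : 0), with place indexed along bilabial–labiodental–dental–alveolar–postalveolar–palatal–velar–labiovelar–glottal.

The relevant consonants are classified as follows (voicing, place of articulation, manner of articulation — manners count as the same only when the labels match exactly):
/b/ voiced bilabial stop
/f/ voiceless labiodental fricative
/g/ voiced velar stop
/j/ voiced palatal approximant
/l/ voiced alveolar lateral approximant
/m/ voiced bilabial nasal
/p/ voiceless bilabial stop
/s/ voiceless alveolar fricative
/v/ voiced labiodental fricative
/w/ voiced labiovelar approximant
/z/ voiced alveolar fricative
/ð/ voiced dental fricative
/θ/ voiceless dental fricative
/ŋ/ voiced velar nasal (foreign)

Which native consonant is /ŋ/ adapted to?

g

/g/ is closest: manner differs (nasal→stop, +4), place distance 0 (velar→velar), same voicing; total 4. Next closest is /j/ at distance 5.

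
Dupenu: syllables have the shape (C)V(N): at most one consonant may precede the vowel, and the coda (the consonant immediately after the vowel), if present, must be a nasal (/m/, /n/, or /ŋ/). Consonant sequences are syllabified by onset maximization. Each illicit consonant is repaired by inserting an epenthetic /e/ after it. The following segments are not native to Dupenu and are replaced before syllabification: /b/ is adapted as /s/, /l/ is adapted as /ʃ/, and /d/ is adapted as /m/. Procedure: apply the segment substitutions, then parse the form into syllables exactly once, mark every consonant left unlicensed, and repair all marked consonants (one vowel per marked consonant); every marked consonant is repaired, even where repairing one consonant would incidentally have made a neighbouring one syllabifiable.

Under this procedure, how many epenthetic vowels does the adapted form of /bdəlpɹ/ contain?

4

After substitution the input is /sməʃpɹ/.
The unsyllabifiable consonants are /s/, /ʃ/, /p/, /ɹ/; each receives one epenthetic vowel.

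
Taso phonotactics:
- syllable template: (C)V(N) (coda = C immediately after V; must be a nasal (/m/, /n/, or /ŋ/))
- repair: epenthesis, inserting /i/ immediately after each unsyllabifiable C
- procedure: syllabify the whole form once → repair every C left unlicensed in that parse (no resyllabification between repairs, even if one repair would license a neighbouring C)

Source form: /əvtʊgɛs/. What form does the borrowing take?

Syllabifying with onset maximization leaves /v/, /s/ stranded (only a nasal (/m/, /n/, or /ŋ/) is licensed in coda position; onsets are limited to one consonant).
Each unlicensed consonant becomes the onset of a new syllable: /v/ → /vi/, /s/ → /si/.

əvitʊgɛsi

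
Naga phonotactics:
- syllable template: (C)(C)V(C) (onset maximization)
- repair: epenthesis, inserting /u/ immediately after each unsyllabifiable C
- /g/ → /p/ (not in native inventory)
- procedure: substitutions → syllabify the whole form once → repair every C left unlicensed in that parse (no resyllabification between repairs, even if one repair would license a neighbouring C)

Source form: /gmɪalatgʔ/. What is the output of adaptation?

Substitution: /g/ → /p/, giving /pmɪalatpʔ/.
Under (C)(C)V(C), the unsyllabifiable consonants are /p/, /ʔ/ (at most one coda consonant is licensed; onsets may contain at most 2 consonants).
Epenthesis after each stranded consonant: /p/ → /pu/, /ʔ/ → /ʔu/.

pmɪalatpuʔu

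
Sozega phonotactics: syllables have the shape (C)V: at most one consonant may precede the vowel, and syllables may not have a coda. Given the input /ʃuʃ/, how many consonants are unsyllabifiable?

The consonants /ʃ/ cannot be parsed into a legal (C)V syllable (no codas are permitted; onsets are limited to one consonant).

1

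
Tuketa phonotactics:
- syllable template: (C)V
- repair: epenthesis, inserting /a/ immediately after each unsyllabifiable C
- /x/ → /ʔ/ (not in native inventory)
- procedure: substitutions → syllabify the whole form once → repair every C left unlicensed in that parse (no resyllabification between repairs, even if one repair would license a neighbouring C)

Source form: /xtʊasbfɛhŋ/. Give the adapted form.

ʔatʊasabafɛhaŋa

Substitution: /x/ → /ʔ/, giving /ʔtʊasbfɛhŋ/.
Under (C)V, the unsyllabifiable consonants are /ʔ/, /s/, /b/, /h/, /ŋ/ (no codas are permitted; onsets are limited to one consonant).
Each unlicensed consonant becomes the onset of a new syllable: /ʔ/ → /ʔa/, /s/ → /sa/, /b/ → /ba/, /h/ → /ha/, /ŋ/ → /ŋa/.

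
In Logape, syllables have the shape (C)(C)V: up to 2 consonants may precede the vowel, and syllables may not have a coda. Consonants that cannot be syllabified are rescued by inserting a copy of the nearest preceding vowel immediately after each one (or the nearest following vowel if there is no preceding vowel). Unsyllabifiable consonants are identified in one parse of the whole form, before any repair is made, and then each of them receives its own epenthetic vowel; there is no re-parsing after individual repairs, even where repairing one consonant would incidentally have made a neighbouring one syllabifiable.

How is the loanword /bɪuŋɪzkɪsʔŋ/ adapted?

bɪuŋɪzkɪsɪʔɪŋɪ

The consonants /s/, /ʔ/, /ŋ/ cannot be parsed into a legal (C)(C)V syllable (no codas are permitted; onsets may contain at most 2 consonants).
Each unlicensed consonant becomes the onset of a new syllable: /s/ → /sɪ/, /ʔ/ → /ʔɪ/, /ŋ/ → /ŋɪ/.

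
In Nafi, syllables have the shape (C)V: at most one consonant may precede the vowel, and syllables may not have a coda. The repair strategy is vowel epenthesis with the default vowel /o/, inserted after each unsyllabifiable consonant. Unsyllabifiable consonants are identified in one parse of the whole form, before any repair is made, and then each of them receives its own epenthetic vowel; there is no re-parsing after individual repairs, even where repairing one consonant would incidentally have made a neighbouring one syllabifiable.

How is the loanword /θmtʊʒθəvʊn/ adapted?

θomotʊʒoθəvʊno

The consonants /θ/, /m/, /ʒ/, /n/ cannot be parsed into a legal (C)V syllable (no codas are permitted; onsets are limited to one consonant).
Inserting the epenthetic vowel yields /θ/ → /θo/, /m/ → /mo/, /ʒ/ → /ʒo/, /n/ → /no/.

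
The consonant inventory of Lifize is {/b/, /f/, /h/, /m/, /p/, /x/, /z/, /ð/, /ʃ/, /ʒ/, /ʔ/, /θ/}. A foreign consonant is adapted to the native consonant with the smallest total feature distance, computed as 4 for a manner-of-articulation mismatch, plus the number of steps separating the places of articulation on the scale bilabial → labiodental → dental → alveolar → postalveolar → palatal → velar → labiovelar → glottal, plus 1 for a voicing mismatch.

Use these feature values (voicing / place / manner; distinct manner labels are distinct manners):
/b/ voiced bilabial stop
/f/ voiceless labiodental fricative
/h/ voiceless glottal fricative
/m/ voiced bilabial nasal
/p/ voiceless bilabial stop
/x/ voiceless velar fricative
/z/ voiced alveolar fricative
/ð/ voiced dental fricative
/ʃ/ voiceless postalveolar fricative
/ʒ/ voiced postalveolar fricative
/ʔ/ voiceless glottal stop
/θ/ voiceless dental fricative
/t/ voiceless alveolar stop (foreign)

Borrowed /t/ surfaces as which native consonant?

/p/ is closest: same manner (stop), place distance 3 (alveolar→bilabial), same voicing; total 3. Next closest is /b/ at distance 4.

p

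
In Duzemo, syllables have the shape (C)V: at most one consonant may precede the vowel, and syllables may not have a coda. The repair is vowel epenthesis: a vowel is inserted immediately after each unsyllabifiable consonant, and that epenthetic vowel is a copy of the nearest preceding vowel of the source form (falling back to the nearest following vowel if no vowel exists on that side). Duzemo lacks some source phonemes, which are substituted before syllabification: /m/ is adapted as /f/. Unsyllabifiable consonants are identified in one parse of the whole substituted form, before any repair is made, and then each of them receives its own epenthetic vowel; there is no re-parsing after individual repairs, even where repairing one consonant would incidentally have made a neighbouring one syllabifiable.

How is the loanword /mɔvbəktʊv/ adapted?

fɔvɔbəkətʊvʊ

Substitution: /m/ → /f/, giving /fɔvbəktʊv/.
Under (C)V, the unsyllabifiable consonants are /v/, /k/, /v/ (no codas are permitted; onsets are limited to one consonant).
Inserting the epenthetic vowel yields /v/ → /vɔ/, /k/ → /kə/, /v/ → /vʊ/.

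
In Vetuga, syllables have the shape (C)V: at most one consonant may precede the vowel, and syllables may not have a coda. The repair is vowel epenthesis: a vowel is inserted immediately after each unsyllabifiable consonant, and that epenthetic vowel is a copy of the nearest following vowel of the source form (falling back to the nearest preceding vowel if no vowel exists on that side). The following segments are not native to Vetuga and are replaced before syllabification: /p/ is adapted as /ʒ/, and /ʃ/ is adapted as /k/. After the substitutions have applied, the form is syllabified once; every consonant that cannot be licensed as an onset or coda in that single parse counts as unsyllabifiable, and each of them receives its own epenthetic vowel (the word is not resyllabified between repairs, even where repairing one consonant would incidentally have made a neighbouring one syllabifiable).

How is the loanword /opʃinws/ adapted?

oʒikiniwisi

Substitution: /p/ → /ʒ/, /ʃ/ → /k/, giving /oʒkinws/.
Under (C)V, the unsyllabifiable consonants are /ʒ/, /n/, /w/, /s/ (no codas are permitted; onsets are limited to one consonant).
Inserting the epenthetic vowel yields /ʒ/ → /ʒi/, /n/ → /ni/, /w/ → /wi/, /s/ → /si/.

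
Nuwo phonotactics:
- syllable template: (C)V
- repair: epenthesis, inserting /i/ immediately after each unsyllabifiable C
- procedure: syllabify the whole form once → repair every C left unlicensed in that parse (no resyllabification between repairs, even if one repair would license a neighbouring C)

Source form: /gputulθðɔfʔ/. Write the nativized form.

Under (C)V, the unsyllabifiable consonants are /g/, /l/, /θ/, /f/, /ʔ/ (no codas are permitted; onsets are limited to one consonant).
Each unlicensed consonant becomes the onset of a new syllable: /g/ → /gi/, /l/ → /li/, /θ/ → /θi/, /f/ → /fi/, /ʔ/ → /ʔi/.

giputuliθiðɔfiʔi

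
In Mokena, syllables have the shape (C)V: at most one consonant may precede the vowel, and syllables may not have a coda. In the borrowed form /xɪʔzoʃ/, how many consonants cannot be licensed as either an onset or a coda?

Syllabifying with onset maximization leaves /ʔ/, /ʃ/ stranded (no codas are permitted; onsets are limited to one consonant).

2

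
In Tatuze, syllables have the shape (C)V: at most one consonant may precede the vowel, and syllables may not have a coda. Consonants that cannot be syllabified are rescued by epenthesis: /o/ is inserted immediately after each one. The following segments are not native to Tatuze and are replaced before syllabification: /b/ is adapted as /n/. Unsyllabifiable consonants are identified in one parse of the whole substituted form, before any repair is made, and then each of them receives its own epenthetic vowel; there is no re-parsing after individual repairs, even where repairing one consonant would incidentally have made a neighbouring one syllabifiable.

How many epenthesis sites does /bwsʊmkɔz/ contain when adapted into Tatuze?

After substitution the input is /nwsʊmkɔz/.
The unsyllabifiable consonants are /n/, /w/, /m/, /z/; each receives one epenthetic vowel.

4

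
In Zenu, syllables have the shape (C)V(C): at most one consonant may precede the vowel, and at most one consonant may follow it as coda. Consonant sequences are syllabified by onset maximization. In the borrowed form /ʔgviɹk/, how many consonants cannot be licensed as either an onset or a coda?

Under (C)V(C), the unsyllabifiable consonants are /ʔ/, /g/, /k/ (at most one coda consonant is licensed; onsets are limited to one consonant).

3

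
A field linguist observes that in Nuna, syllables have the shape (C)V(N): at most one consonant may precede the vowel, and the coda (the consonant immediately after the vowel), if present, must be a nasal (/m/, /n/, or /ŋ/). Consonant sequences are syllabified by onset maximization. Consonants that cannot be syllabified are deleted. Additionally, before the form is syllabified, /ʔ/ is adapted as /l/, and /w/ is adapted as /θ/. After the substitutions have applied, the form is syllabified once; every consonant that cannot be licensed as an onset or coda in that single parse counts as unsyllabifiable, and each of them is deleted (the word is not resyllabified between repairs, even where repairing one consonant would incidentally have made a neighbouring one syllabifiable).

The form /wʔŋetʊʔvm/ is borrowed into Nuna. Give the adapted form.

Substitution: /w/ → /θ/, /ʔ/ → /l/, giving /θlŋetʊlvm/.
Under (C)V(N), the unsyllabifiable consonants are /θ/, /l/, /l/, /v/, /m/ (only a nasal (/m/, /n/, or /ŋ/) is licensed in coda position; onsets are limited to one consonant).
Deleting the stranded consonants removes /θ/, /l/, /l/, /v/, /m/.

ŋetʊ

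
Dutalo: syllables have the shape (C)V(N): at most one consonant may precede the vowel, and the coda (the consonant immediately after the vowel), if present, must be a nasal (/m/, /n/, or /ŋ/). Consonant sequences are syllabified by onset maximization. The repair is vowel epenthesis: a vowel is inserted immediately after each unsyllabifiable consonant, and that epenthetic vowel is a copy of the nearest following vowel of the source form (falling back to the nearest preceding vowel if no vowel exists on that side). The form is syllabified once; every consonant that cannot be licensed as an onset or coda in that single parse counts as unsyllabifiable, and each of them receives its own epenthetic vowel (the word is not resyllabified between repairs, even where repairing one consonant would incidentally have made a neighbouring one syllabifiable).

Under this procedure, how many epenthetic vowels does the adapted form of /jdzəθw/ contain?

4

The unsyllabifiable consonants are /j/, /d/, /θ/, /w/; each receives one epenthetic vowel.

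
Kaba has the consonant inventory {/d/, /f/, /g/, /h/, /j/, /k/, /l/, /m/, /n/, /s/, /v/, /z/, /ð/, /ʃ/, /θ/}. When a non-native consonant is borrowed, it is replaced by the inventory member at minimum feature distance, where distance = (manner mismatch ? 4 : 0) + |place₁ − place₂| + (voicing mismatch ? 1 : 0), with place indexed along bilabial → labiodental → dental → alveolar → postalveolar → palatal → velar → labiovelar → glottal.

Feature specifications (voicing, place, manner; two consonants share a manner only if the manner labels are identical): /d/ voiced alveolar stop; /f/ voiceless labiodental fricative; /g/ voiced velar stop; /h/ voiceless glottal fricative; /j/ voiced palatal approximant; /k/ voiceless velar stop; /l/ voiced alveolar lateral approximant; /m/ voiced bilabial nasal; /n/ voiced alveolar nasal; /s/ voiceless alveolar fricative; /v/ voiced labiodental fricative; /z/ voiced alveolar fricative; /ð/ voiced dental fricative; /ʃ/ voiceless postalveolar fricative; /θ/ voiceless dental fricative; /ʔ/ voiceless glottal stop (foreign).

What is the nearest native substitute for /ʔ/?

k

/k/ is closest: same manner (stop), place distance 2 (glottal→velar), same voicing; total 2. Next closest is /g/ at distance 3.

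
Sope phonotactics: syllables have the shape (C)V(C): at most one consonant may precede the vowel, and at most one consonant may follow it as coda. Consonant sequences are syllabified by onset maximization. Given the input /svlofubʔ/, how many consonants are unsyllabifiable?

The consonants /s/, /v/, /ʔ/ cannot be parsed into a legal (C)V(C) syllable (at most one coda consonant is licensed; onsets are limited to one consonant).

3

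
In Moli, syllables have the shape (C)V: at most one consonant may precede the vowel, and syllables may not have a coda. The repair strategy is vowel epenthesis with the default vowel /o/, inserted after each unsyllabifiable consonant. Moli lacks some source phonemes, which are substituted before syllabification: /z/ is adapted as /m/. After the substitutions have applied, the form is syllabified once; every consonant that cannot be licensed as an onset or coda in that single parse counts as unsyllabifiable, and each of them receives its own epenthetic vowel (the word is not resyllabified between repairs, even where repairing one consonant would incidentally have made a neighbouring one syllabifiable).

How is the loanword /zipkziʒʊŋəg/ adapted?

Substitution: /z/ → /m/, giving /mipkmiʒʊŋəg/.
Syllabifying with onset maximization leaves /p/, /k/, /g/ stranded (no codas are permitted; onsets are limited to one consonant).
Inserting the epenthetic vowel yields /p/ → /po/, /k/ → /ko/, /g/ → /go/.

mipokomiʒʊŋəgo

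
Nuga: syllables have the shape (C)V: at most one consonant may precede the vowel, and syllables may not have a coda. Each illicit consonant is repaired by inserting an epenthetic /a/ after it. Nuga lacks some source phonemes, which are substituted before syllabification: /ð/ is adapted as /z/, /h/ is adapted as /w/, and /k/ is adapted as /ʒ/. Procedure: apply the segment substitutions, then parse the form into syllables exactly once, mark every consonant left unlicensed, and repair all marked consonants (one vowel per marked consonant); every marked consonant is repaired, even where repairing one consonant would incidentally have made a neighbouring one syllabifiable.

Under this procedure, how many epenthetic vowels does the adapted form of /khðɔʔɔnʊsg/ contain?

After substitution the input is /ʒwzɔʔɔnʊsg/.
The unsyllabifiable consonants are /ʒ/, /w/, /s/, /g/; each receives one epenthetic vowel.

4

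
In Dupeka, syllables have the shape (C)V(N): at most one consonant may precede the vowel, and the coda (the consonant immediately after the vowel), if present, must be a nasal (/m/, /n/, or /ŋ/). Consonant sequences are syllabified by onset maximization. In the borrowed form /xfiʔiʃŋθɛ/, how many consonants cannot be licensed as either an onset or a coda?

3

Syllabifying with onset maximization leaves /x/, /ʃ/, /ŋ/ stranded (only a nasal (/m/, /n/, or /ŋ/) is licensed in coda position; onsets are limited to one consonant).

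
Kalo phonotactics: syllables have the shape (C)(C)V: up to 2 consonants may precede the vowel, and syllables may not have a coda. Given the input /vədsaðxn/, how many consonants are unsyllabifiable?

Syllabifying with onset maximization leaves /ð/, /x/, /n/ stranded (no codas are permitted; onsets may contain at most 2 consonants).

3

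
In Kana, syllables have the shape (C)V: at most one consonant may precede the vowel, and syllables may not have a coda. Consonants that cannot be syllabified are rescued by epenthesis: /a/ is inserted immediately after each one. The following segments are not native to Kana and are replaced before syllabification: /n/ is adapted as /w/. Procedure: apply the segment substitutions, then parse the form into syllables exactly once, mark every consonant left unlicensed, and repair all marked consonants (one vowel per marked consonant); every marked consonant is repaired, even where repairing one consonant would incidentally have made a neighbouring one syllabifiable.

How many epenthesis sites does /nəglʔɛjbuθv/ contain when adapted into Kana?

After substitution the input is /wəglʔɛjbuθv/.
The unsyllabifiable consonants are /g/, /l/, /j/, /θ/, /v/; each receives one epenthetic vowel.

5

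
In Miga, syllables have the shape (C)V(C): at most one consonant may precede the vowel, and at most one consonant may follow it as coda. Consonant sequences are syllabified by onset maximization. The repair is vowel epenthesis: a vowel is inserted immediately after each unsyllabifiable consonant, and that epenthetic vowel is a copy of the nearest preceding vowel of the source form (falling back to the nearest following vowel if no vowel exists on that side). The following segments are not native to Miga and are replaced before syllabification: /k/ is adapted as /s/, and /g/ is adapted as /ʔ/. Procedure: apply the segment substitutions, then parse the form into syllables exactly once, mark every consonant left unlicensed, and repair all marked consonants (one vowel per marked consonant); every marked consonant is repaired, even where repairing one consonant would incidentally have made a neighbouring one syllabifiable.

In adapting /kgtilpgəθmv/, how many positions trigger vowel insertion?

5

After substitution the input is /sʔtilpʔəθmv/.
The unsyllabifiable consonants are /s/, /ʔ/, /p/, /m/, /v/; each receives one epenthetic vowel.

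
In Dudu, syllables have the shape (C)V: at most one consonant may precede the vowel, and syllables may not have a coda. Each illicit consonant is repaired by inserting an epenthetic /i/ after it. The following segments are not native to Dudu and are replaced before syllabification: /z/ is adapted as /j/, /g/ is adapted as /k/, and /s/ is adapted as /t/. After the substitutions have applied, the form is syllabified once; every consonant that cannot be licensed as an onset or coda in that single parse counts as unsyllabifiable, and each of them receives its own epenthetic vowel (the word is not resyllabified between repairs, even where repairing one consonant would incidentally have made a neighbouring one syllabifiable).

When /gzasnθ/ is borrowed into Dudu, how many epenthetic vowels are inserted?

4

After substitution the input is /kjatnθ/.
The unsyllabifiable consonants are /k/, /t/, /n/, /θ/; each receives one epenthetic vowel.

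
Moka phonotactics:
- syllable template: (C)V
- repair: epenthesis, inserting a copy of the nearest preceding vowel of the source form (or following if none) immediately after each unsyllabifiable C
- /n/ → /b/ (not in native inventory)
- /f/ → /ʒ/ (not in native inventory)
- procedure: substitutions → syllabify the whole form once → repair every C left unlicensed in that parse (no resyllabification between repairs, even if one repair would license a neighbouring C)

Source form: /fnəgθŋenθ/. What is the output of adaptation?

ʒəbəgəθəŋebeθe

Substitution: /f/ → /ʒ/, /n/ → /b/, giving /ʒbəgθŋebθ/.
The consonants /ʒ/, /g/, /θ/, /b/, /θ/ cannot be parsed into a legal (C)V syllable (no codas are permitted; onsets are limited to one consonant).
Epenthesis after each stranded consonant: /ʒ/ → /ʒə/, /g/ → /gə/, /θ/ → /θə/, /b/ → /be/, /θ/ → /θe/.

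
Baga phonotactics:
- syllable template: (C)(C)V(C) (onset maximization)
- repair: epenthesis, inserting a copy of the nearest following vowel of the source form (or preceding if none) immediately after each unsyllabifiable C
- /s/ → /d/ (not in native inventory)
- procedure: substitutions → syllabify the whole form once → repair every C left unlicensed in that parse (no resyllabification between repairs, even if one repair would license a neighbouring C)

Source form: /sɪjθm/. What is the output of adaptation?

dɪjθɪmɪ

Substitution: /s/ → /d/, giving /dɪjθm/.
Syllabifying with onset maximization leaves /θ/, /m/ stranded (at most one coda consonant is licensed; onsets may contain at most 2 consonants).
Inserting the epenthetic vowel yields /θ/ → /θɪ/, /m/ → /mɪ/.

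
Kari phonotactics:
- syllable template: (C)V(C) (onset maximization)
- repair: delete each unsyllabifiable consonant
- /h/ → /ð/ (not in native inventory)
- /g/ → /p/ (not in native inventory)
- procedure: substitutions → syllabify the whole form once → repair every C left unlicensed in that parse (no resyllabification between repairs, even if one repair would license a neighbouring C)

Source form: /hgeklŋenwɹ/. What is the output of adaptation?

Substitution: /h/ → /ð/, /g/ → /p/, giving /ðpeklŋenwɹ/.
Under (C)V(C), the unsyllabifiable consonants are /ð/, /l/, /w/, /ɹ/ (at most one coda consonant is licensed; onsets are limited to one consonant).
Deletion applies to /ð/, /l/, /w/, /ɹ/.

pekŋen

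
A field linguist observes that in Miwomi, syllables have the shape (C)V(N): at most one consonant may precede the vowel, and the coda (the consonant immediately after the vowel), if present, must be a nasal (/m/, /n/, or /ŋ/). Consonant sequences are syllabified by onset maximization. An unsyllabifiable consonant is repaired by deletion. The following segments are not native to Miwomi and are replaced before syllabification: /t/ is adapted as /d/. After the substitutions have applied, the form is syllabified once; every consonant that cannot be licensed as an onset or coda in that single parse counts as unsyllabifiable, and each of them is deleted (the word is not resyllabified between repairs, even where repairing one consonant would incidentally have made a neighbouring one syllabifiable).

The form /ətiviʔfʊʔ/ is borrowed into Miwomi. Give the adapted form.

ədivifʊ

Substitution: /t/ → /d/, giving /ədiviʔfʊʔ/.
Syllabifying with onset maximization leaves /ʔ/, /ʔ/ stranded (only a nasal (/m/, /n/, or /ŋ/) is licensed in coda position; onsets are limited to one consonant).
Deleting the stranded consonants removes /ʔ/, /ʔ/.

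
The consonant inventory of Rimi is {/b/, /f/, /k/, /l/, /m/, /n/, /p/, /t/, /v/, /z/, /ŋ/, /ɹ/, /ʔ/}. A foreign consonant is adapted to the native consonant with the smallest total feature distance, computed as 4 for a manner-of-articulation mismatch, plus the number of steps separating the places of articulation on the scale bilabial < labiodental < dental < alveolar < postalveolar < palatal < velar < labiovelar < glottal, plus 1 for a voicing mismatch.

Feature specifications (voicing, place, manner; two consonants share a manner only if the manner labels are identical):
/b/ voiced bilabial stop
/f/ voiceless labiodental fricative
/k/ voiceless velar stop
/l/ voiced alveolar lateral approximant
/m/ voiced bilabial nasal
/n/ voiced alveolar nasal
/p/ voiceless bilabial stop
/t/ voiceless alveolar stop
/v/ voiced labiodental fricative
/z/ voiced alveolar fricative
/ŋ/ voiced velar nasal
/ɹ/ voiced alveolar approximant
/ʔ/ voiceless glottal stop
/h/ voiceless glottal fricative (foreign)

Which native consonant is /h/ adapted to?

ʔ

/ʔ/ is closest: manner differs (fricative→stop, +4), place distance 0 (glottal→glottal), same voicing; total 4. Next closest is /k/ at distance 6.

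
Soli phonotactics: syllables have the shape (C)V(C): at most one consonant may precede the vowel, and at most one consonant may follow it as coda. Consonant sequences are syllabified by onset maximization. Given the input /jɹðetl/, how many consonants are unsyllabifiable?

3

Syllabifying with onset maximization leaves /j/, /ɹ/, /l/ stranded (at most one coda consonant is licensed; onsets are limited to one consonant).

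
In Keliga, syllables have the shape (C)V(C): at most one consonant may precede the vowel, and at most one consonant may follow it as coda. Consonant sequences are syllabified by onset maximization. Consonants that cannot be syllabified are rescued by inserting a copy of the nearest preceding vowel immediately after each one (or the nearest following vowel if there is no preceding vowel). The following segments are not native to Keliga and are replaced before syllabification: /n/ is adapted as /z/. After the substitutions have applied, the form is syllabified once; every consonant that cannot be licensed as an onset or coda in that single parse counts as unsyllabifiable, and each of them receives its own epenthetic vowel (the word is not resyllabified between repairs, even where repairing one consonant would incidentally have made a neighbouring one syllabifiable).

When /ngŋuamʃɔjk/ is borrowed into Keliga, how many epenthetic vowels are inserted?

3

After substitution the input is /zgŋuamʃɔjk/.
The unsyllabifiable consonants are /z/, /g/, /k/; each receives one epenthetic vowel.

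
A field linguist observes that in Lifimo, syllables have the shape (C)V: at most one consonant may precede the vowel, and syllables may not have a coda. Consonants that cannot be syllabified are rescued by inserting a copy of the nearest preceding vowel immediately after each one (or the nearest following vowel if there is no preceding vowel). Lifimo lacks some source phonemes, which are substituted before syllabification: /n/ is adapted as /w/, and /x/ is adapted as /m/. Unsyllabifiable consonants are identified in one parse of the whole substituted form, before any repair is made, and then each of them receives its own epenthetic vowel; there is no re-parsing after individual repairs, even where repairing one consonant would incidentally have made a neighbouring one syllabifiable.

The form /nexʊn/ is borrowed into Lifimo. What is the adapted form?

Substitution: /n/ → /w/, /x/ → /m/, giving /wemʊw/.
The consonants /w/ cannot be parsed into a legal (C)V syllable (no codas are permitted; onsets are limited to one consonant).
Each unlicensed consonant becomes the onset of a new syllable: /w/ → /wʊ/.

wemʊwʊ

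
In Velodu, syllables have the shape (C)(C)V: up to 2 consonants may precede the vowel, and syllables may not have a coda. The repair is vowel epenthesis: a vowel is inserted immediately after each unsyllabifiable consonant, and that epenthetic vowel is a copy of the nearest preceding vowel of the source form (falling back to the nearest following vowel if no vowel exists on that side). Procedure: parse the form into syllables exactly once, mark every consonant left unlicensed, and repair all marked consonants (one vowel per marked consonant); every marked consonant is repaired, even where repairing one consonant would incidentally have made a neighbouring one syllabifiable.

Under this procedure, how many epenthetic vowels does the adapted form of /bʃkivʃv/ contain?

4

The unsyllabifiable consonants are /b/, /v/, /ʃ/, /v/; each receives one epenthetic vowel.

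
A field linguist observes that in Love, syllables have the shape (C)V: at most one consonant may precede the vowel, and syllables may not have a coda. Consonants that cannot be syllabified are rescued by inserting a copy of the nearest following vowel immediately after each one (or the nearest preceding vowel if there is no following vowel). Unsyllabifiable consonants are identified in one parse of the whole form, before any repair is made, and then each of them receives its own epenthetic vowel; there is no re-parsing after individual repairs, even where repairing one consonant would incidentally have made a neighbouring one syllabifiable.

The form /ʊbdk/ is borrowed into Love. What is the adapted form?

ʊbʊdʊkʊ

Under (C)V, the unsyllabifiable consonants are /b/, /d/, /k/ (no codas are permitted; onsets are limited to one consonant).
Inserting the epenthetic vowel yields /b/ → /bʊ/, /d/ → /dʊ/, /k/ → /kʊ/.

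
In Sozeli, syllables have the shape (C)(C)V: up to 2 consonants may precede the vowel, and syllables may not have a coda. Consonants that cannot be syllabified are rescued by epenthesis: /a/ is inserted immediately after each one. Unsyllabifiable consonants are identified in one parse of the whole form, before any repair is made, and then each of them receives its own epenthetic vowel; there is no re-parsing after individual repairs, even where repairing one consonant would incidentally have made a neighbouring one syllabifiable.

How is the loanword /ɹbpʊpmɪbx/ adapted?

Syllabifying with onset maximization leaves /ɹ/, /b/, /x/ stranded (no codas are permitted; onsets may contain at most 2 consonants).
Inserting the epenthetic vowel yields /ɹ/ → /ɹa/, /b/ → /ba/, /x/ → /xa/.

ɹabpʊpmɪbaxa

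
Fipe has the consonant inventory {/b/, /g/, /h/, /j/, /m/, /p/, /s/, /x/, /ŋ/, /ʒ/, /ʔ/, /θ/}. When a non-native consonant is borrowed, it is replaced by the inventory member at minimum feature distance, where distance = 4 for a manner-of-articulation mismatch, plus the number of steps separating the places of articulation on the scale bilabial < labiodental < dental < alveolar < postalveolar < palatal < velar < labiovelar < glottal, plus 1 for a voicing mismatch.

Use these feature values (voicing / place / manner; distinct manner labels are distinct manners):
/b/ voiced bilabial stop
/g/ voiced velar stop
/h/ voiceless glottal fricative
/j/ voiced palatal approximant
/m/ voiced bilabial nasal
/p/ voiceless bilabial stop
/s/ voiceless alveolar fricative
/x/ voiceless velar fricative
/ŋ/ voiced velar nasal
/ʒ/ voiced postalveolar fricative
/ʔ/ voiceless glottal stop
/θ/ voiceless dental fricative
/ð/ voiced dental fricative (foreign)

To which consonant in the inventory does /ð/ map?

/θ/ is closest: same manner (fricative), place distance 0 (dental→dental), voicing differs (+1); total 1. Next closest is /s/ at distance 2.

θ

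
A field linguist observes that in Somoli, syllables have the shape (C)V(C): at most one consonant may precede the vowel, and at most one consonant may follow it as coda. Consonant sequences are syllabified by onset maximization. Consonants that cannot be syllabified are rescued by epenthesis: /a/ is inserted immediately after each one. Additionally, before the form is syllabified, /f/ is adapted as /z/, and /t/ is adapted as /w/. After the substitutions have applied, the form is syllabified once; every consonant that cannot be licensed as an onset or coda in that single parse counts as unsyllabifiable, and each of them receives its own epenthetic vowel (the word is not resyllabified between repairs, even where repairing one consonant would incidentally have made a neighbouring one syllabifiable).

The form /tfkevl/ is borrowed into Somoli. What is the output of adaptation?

wazakevla

Substitution: /t/ → /w/, /f/ → /z/, giving /wzkevl/.
Under (C)V(C), the unsyllabifiable consonants are /w/, /z/, /l/ (at most one coda consonant is licensed; onsets are limited to one consonant).
Inserting the epenthetic vowel yields /w/ → /wa/, /z/ → /za/, /l/ → /la/.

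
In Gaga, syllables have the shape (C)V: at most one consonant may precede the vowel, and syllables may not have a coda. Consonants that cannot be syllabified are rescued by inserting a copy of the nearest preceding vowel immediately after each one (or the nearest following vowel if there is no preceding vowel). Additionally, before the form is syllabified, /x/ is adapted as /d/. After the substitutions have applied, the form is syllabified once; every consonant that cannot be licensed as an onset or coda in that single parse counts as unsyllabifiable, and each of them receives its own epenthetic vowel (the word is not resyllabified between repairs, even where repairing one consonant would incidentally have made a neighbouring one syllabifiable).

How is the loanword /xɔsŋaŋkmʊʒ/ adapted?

Substitution: /x/ → /d/, giving /dɔsŋaŋkmʊʒ/.
Syllabifying with onset maximization leaves /s/, /ŋ/, /k/, /ʒ/ stranded (no codas are permitted; onsets are limited to one consonant).
Inserting the epenthetic vowel yields /s/ → /sɔ/, /ŋ/ → /ŋa/, /k/ → /ka/, /ʒ/ → /ʒʊ/.

dɔsɔŋaŋakamʊʒʊ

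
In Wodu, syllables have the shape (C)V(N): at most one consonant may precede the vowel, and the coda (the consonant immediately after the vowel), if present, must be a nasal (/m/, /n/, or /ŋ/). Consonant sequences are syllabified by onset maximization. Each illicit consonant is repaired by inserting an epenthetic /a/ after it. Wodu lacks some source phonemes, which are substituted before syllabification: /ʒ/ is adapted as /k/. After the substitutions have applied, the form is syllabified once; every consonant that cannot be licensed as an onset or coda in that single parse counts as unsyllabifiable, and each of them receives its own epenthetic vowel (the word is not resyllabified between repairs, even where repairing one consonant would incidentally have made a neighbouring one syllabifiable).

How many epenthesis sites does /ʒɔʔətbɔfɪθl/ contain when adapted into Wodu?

After substitution the input is /kɔʔətbɔfɪθl/.
The unsyllabifiable consonants are /t/, /θ/, /l/; each receives one epenthetic vowel.

3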